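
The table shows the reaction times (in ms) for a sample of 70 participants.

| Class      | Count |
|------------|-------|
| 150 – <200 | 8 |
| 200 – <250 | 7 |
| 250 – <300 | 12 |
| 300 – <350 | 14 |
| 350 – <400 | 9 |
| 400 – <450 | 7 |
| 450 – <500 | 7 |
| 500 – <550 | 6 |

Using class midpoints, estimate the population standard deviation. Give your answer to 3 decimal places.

Midpoints: 175, 225, 275, 325, 375, 425, 475, 525
n = 70, Σfm = 23650, mean = 337.8571
Σfm² = 8748750
Σf(m − x̄)² = Σfm² − (Σfm)²/n = 8748750 − 23650²/70 = 758428.5714
Population variance = 758428.5714 / 70 = 10834.6939
Standard deviation = √10834.6939 = 104.0898

104.090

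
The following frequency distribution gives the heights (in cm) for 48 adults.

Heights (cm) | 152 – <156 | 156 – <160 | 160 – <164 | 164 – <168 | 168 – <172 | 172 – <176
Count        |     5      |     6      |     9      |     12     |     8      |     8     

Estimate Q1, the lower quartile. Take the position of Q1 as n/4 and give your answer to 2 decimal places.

160.44

Cumulative frequencies: 5, 11, 20, 32, 40, 48
n = 48; position = n/4 = 12.
This falls in the class 160 – <164: L = 160, F = 11, f = 9, h = 4.
Lower quartile ≈ 160 + ((12 − 11) / 9) × 4 = 160.4444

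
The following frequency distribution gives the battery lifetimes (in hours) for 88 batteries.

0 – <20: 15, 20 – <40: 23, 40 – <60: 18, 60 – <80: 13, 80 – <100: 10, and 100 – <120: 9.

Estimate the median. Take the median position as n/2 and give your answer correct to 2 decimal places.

46.67

Cumulative frequencies: 15, 38, 56, 69, 79, 88
n = 88; position = n/2 = 44.
This falls in the class 40 – <60: L = 40, F = 38, f = 18, h = 20.
Median ≈ 40 + ((44 − 38) / 18) × 20 = 46.6667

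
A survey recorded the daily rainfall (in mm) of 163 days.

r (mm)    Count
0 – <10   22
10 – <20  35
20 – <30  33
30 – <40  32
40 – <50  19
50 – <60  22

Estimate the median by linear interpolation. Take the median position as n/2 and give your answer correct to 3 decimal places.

27.424

Cumulative frequencies: 22, 57, 90, 122, 141, 163
n = 163; position = n/2 = 81.5.
This falls in the class 20 – <30: L = 20, F = 57, f = 33, h = 10.
Median ≈ 20 + ((81.5 − 57) / 33) × 10 = 27.4242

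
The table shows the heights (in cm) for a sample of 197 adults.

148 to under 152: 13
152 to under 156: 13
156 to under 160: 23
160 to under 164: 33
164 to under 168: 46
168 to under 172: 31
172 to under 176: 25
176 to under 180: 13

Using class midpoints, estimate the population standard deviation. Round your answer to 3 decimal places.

7.461

Midpoints: 150, 154, 158, 162, 166, 170, 174, 178
n = 197, Σfm = 32502, mean = 164.9848
Σfm² = 5373300
Σf(m − x̄)² = Σfm² − (Σfm)²/n = 5373300 − 32502²/197 = 10964.9543
Population variance = 10964.9543 / 197 = 55.6597
Standard deviation = √55.6597 = 7.4605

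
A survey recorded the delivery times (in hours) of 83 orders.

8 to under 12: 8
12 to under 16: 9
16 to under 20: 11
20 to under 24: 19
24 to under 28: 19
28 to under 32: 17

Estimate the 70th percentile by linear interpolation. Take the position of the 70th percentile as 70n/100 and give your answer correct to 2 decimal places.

Cumulative frequencies: 8, 17, 28, 47, 66, 83
n = 83; position = 70n/100 = 58.1.
This falls in the class 24 to under 28: L = 24, F = 47, f = 19, h = 4.
70th percentile ≈ 24 + ((58.1 − 47) / 19) × 4 = 26.3368

26.34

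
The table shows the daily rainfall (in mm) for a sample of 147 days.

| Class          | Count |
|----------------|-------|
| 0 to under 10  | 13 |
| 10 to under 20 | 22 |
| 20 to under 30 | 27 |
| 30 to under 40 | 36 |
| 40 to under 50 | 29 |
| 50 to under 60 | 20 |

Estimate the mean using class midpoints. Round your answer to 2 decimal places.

Midpoints: 5, 15, 25, 35, 45, 55
Σfm = 13×5 + 22×15 + 27×25 + 36×35 + 29×45 + 20×55 = 4735
n = Σf = 147
Mean = 4735 / 147 = 32.2109

32.21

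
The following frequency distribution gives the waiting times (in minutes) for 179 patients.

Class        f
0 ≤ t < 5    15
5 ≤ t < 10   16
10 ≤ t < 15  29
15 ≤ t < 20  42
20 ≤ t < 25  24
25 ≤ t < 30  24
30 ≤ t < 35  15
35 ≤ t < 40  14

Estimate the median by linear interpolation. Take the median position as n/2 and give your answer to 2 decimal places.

18.51

Cumulative frequencies: 15, 31, 60, 102, 126, 150, 165, 179
n = 179; position = n/2 = 89.5.
This falls in the class 15 ≤ t < 20: L = 15, F = 60, f = 42, h = 5.
Median ≈ 15 + ((89.5 − 60) / 42) × 5 = 18.5119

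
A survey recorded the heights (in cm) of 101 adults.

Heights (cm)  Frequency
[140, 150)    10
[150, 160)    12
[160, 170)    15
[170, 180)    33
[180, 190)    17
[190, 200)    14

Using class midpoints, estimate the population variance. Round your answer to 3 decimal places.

Midpoints: 145, 155, 165, 175, 185, 195
n = 101, Σfm = 17435, mean = 172.6238
Σfm² = 3031725
Σf(m − x̄)² = Σfm² − (Σfm)²/n = 3031725 − 17435²/101 = 22029.7030
Population variance = 22029.7030 / 101 = 218.1159

218.116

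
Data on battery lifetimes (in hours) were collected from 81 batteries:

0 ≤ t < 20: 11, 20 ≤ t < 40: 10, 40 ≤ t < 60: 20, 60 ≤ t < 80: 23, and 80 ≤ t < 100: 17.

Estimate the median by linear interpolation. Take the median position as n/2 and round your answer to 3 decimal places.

59.500

Cumulative frequencies: 11, 21, 41, 64, 81
n = 81; position = n/2 = 40.5.
This falls in the class 40 ≤ t < 60: L = 40, F = 21, f = 20, h = 20.
Median ≈ 40 + ((40.5 − 21) / 20) × 20 = 59.5000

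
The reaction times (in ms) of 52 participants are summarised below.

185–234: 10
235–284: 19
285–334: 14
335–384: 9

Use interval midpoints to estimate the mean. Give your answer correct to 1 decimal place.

Midpoints: 209.5, 259.5, 309.5, 359.5
Σfm = 10×209.5 + 19×259.5 + 14×309.5 + 9×359.5 = 14594
n = Σf = 52
Mean = 14594 / 52 = 280.6538

280.7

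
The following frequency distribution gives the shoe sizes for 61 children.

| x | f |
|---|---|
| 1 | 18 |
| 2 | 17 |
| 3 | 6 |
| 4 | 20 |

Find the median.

Cumulative frequencies: 18, 35, 41, 61
n = 61, so the median is the value in position (n+1)/2 = 31.
Position 31 falls at value 2.

2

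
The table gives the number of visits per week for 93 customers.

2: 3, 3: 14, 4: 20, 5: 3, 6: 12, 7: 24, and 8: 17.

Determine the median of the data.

6

Cumulative frequencies: 3, 17, 37, 40, 52, 76, 93
n = 93, so the median is the value in position (n+1)/2 = 47.
Position 47 falls at value 6.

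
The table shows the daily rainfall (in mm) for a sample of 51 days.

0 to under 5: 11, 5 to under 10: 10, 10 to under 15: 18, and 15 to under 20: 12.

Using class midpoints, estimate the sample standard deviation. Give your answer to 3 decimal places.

5.392

Midpoints: 2.5, 7.5, 12.5, 17.5
n = 51, Σfm = 537.5, mean = 10.5392
Σfm² = 7118.75
Σf(m − x̄)² = Σfm² − (Σfm)²/n = 7118.75 − 537.5²/51 = 1453.9216
Sample variance = 1453.9216 / 50 = 29.0784
Standard deviation = √29.0784 = 5.3924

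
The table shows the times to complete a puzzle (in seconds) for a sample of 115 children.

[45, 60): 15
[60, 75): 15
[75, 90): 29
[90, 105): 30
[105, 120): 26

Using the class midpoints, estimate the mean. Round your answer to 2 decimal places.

87.33

Midpoints: 52.5, 67.5, 82.5, 97.5, 112.5
Σfm = 15×52.5 + 15×67.5 + 29×82.5 + 30×97.5 + 26×112.5 = 10042.5
n = Σf = 115
Mean = 10042.5 / 115 = 87.3261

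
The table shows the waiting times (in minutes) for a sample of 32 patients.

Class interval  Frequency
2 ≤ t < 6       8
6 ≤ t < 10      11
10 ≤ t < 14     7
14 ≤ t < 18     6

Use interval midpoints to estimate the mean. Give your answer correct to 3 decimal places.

Midpoints: 4, 8, 12, 16
Σfm = 8×4 + 11×8 + 7×12 + 6×16 = 300
n = Σf = 32
Mean = 300 / 32 = 9.3750

9.375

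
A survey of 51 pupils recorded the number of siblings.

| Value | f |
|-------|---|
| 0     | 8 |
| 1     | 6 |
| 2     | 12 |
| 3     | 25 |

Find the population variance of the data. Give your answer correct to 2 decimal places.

Values: 0, 1, 2, 3
n = 51, Σfx = 105, mean = 2.0588
Σfx² = 279
Σf(x − x̄)² = Σfx² − (Σfx)²/n = 279 − 105²/51 = 62.8235
Population variance = 62.8235 / 51 = 1.2318

1.23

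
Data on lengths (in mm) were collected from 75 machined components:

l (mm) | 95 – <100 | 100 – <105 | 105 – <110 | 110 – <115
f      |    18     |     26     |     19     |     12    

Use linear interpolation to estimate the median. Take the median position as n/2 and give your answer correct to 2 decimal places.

103.75

Cumulative frequencies: 18, 44, 63, 75
n = 75; position = n/2 = 37.5.
This falls in the class 100 – <105: L = 100, F = 18, f = 26, h = 5.
Median ≈ 100 + ((37.5 − 18) / 26) × 5 = 103.7500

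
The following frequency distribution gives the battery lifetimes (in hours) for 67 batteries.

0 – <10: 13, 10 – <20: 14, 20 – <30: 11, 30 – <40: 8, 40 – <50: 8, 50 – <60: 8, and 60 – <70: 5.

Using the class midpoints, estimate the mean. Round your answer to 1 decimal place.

Midpoints: 5, 15, 25, 35, 45, 55, 65
Σfm = 13×5 + 14×15 + 11×25 + 8×35 + 8×45 + 8×55 + 5×65 = 1955
n = Σf = 67
Mean = 1955 / 67 = 29.1791

29.2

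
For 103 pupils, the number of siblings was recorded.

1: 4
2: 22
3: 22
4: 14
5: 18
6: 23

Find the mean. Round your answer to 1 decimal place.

3.9

Values: 1, 2, 3, 4, 5, 6
Σfx = 4×1 + 22×2 + 22×3 + 14×4 + 18×5 + 23×6 = 398
n = Σf = 103
Mean = 398 / 103 = 3.8641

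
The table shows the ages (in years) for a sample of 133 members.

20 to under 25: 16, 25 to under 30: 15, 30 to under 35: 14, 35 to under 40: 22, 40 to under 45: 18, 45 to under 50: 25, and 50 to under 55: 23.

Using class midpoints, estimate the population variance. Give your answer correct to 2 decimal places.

99.21

Midpoints: 22.5, 27.5, 32.5, 37.5, 42.5, 47.5, 52.5
n = 133, Σfm = 5212.5, mean = 39.1917
Σfm² = 217481.25
Σf(m − x̄)² = Σfm² − (Σfm)²/n = 217481.25 − 5212.5²/133 = 13194.3609
Population variance = 13194.3609 / 133 = 99.2057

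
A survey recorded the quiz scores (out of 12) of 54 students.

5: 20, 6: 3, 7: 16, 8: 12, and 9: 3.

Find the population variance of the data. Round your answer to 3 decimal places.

1.767

Values: 5, 6, 7, 8, 9
n = 54, Σfx = 353, mean = 6.5370
Σfx² = 2403
Σf(x − x̄)² = Σfx² − (Σfx)²/n = 2403 − 353²/54 = 95.4259
Population variance = 95.4259 / 54 = 1.7671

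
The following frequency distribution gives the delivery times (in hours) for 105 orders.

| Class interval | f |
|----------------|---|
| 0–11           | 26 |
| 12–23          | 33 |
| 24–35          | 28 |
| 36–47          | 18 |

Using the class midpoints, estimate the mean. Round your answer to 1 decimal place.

21.8

Midpoints: 5.5, 17.5, 29.5, 41.5
Σfm = 26×5.5 + 33×17.5 + 28×29.5 + 18×41.5 = 2293.5
n = Σf = 105
Mean = 2293.5 / 105 = 21.8429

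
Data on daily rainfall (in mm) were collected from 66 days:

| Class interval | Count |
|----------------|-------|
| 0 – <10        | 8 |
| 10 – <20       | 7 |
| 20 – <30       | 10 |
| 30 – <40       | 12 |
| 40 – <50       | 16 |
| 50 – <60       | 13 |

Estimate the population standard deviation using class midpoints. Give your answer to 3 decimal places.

Midpoints: 5, 15, 25, 35, 45, 55
n = 66, Σfm = 2250, mean = 34.0909
Σfm² = 94450
Σf(m − x̄)² = Σfm² − (Σfm)²/n = 94450 − 2250²/66 = 17745.4545
Population variance = 17745.4545 / 66 = 268.8705
Standard deviation = √268.8705 = 16.3973

16.397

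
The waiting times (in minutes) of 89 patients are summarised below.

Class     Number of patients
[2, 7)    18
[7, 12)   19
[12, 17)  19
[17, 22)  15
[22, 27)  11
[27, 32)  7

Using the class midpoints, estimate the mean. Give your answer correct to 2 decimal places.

14.67

Midpoints: 4.5, 9.5, 14.5, 19.5, 24.5, 29.5
Σfm = 18×4.5 + 19×9.5 + 19×14.5 + 15×19.5 + 11×24.5 + 7×29.5 = 1305.5
n = Σf = 89
Mean = 1305.5 / 89 = 14.6685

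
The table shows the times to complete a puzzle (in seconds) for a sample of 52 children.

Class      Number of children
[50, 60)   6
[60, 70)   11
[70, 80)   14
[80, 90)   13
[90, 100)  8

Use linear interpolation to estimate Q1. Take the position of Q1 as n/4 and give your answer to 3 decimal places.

Cumulative frequencies: 6, 17, 31, 44, 52
n = 52; position = n/4 = 13.
This falls in the class [60, 70): L = 60, F = 6, f = 11, h = 10.
Lower quartile ≈ 60 + ((13 − 6) / 11) × 10 = 66.3636

66.364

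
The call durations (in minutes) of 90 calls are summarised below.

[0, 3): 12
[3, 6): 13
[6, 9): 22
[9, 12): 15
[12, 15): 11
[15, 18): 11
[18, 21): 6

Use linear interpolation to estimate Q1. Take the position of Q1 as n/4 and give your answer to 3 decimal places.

5.423

Cumulative frequencies: 12, 25, 47, 62, 73, 84, 90
n = 90; position = n/4 = 22.5.
This falls in the class [3, 6): L = 3, F = 12, f = 13, h = 3.
Lower quartile ≈ 3 + ((22.5 − 12) / 13) × 3 = 5.4231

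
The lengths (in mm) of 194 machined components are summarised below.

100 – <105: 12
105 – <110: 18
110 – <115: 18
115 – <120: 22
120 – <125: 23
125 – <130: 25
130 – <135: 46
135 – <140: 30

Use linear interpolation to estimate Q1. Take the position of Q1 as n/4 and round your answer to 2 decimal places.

Cumulative frequencies: 12, 30, 48, 70, 93, 118, 164, 194
n = 194; position = n/4 = 48.5.
This falls in the class 115 – <120: L = 115, F = 48, f = 22, h = 5.
Lower quartile ≈ 115 + ((48.5 − 48) / 22) × 5 = 115.1136

115.11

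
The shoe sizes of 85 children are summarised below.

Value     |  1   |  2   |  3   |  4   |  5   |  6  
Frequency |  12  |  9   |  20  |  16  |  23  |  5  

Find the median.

4

Cumulative frequencies: 12, 21, 41, 57, 80, 85
n = 85, so the median is the value in position (n+1)/2 = 43.
Position 43 falls at value 4.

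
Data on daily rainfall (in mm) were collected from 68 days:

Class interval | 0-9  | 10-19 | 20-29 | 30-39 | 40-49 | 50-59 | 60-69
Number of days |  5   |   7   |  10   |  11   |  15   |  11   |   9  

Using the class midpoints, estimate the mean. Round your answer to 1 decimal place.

38.2

Midpoints: 4.5, 14.5, 24.5, 34.5, 44.5, 54.5, 64.5
Σfm = 5×4.5 + 7×14.5 + 10×24.5 + 11×34.5 + 15×44.5 + 11×54.5 + 9×64.5 = 2596
n = Σf = 68
Mean = 2596 / 68 = 38.1765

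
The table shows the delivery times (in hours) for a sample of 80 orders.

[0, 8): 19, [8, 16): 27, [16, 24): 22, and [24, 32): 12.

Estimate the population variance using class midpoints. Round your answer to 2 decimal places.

63.91

Midpoints: 4, 12, 20, 28
n = 80, Σfm = 1176, mean = 14.7000
Σfm² = 22400
Σf(m − x̄)² = Σfm² − (Σfm)²/n = 22400 − 1176²/80 = 5112.8000
Population variance = 5112.8000 / 80 = 63.9100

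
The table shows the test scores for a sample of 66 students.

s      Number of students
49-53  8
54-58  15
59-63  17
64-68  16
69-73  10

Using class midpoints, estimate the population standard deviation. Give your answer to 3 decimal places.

Midpoints: 51, 56, 61, 66, 71
n = 66, Σfm = 4051, mean = 61.3788
Σfm² = 251211
Σf(m − x̄)² = Σfm² − (Σfm)²/n = 251211 − 4051²/66 = 2565.5303
Population variance = 2565.5303 / 66 = 38.8717
Standard deviation = √38.8717 = 6.2347

6.235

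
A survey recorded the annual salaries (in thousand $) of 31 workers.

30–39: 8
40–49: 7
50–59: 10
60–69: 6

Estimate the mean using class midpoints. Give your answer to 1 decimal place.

49.0

Midpoints: 34.5, 44.5, 54.5, 64.5
Σfm = 8×34.5 + 7×44.5 + 10×54.5 + 6×64.5 = 1519.5
n = Σf = 31
Mean = 1519.5 / 31 = 49.0161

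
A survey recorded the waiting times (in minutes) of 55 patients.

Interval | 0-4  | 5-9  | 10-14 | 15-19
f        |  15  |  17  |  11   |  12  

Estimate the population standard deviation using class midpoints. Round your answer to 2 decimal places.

Midpoints: 2, 7, 12, 17
n = 55, Σfm = 485, mean = 8.8182
Σfm² = 5945
Σf(m − x̄)² = Σfm² − (Σfm)²/n = 5945 − 485²/55 = 1668.1818
Population variance = 1668.1818 / 55 = 30.3306
Standard deviation = √30.3306 = 5.5073

5.51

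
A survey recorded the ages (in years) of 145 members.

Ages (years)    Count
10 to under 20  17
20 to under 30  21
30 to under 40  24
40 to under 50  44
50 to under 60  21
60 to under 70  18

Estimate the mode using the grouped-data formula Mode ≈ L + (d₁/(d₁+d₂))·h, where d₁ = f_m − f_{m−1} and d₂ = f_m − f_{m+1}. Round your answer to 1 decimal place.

44.7

Modal class: 40 to under 50 (highest frequency 44).
d₁ = 44 − 24 = 20, d₂ = 44 − 21 = 23
Mode ≈ 40 + (20/(20+23)) × 10 = 40 + 4.6512 = 44.6512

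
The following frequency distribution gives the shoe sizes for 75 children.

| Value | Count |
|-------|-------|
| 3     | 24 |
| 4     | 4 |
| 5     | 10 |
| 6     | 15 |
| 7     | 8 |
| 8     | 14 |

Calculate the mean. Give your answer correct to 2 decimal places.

5.28

Values: 3, 4, 5, 6, 7, 8
Σfx = 24×3 + 4×4 + 10×5 + 15×6 + 8×7 + 14×8 = 396
n = Σf = 75
Mean = 396 / 75 = 5.2800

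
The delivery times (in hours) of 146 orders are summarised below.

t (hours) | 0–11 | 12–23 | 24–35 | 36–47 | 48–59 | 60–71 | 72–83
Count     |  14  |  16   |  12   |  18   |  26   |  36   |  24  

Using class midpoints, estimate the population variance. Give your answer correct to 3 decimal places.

532.278

Midpoints: 5.5, 17.5, 29.5, 41.5, 53.5, 65.5, 77.5
n = 146, Σfm = 7067, mean = 48.4041
Σfm² = 419784.5
Σf(m − x̄)² = Σfm² − (Σfm)²/n = 419784.5 − 7067²/146 = 77712.6575
Population variance = 77712.6575 / 146 = 532.2785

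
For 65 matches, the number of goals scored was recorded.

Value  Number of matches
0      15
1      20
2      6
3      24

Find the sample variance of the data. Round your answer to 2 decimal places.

1.46

Values: 0, 1, 2, 3
n = 65, Σfx = 104, mean = 1.6000
Σfx² = 260
Σf(x − x̄)² = Σfx² − (Σfx)²/n = 260 − 104²/65 = 93.6000
Sample variance = 93.6000 / 64 = 1.4625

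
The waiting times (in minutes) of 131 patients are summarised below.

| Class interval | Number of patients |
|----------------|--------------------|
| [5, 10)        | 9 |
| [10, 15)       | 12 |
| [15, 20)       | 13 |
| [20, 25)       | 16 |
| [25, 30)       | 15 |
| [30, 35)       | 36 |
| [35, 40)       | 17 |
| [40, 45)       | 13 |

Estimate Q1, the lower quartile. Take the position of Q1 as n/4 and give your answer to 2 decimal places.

19.52

Cumulative frequencies: 9, 21, 34, 50, 65, 101, 118, 131
n = 131; position = n/4 = 32.75.
This falls in the class [15, 20): L = 15, F = 21, f = 13, h = 5.
Lower quartile ≈ 15 + ((32.75 − 21) / 13) × 5 = 19.5192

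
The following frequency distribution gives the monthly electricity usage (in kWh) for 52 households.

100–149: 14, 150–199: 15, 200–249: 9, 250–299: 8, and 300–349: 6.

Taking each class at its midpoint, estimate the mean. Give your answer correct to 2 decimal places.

Midpoints: 124.5, 174.5, 224.5, 274.5, 324.5
Σfm = 14×124.5 + 15×174.5 + 9×224.5 + 8×274.5 + 6×324.5 = 10524
n = Σf = 52
Mean = 10524 / 52 = 202.3846

202.38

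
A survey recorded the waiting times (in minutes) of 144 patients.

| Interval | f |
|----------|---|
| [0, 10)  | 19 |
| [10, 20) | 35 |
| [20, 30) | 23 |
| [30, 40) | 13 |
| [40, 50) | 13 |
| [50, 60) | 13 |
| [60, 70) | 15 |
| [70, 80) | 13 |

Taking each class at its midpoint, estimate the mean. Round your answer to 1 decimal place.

Midpoints: 5, 15, 25, 35, 45, 55, 65, 75
Σfm = 19×5 + 35×15 + 23×25 + 13×35 + 13×45 + 13×55 + 15×65 + 13×75 = 4900
n = Σf = 144
Mean = 4900 / 144 = 34.0278

34.0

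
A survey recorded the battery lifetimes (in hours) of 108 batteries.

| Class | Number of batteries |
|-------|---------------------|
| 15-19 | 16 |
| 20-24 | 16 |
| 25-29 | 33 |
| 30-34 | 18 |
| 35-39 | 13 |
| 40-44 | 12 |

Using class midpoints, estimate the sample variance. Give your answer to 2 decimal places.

58.07

Midpoints: 17, 22, 27, 32, 37, 42
n = 108, Σfm = 3076, mean = 28.4815
Σfm² = 93822
Σf(m − x̄)² = Σfm² − (Σfm)²/n = 93822 − 3076²/108 = 6212.9630
Sample variance = 6212.9630 / 107 = 58.0651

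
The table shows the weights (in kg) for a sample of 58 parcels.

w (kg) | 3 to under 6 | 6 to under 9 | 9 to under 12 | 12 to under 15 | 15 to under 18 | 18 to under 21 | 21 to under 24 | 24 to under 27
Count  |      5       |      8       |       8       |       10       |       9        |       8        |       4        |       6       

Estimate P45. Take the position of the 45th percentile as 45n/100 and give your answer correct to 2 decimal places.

13.53

Cumulative frequencies: 5, 13, 21, 31, 40, 48, 52, 58
n = 58; position = 45n/100 = 26.1.
This falls in the class 12 to under 15: L = 12, F = 21, f = 10, h = 3.
45th percentile ≈ 12 + ((26.1 − 21) / 10) × 3 = 13.5300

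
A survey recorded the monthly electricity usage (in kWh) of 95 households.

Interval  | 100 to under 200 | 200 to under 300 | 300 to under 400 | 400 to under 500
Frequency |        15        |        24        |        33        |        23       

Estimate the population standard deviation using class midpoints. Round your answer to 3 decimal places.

Midpoints: 150, 250, 350, 450
n = 95, Σfm = 30150, mean = 317.3684
Σfm² = 10537500
Σf(m − x̄)² = Σfm² − (Σfm)²/n = 10537500 − 30150²/95 = 968842.1053
Population variance = 968842.1053 / 95 = 10198.3380
Standard deviation = √10198.3380 = 100.9868

100.987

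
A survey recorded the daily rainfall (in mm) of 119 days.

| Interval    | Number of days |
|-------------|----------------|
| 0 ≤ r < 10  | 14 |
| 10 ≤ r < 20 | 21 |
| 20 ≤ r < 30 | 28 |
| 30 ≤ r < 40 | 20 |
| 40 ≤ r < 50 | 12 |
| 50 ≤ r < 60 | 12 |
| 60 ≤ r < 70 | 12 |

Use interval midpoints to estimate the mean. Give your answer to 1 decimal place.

31.6

Midpoints: 5, 15, 25, 35, 45, 55, 65
Σfm = 14×5 + 21×15 + 28×25 + 20×35 + 12×45 + 12×55 + 12×65 = 3765
n = Σf = 119
Mean = 3765 / 119 = 31.6387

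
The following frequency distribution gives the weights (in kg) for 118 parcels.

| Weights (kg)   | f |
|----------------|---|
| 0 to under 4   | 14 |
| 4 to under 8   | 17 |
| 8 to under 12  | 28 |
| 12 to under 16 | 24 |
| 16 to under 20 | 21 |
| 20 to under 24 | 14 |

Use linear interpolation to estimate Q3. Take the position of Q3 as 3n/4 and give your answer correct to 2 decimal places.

Cumulative frequencies: 14, 31, 59, 83, 104, 118
n = 118; position = 3n/4 = 88.5.
This falls in the class 16 to under 20: L = 16, F = 83, f = 21, h = 4.
Upper quartile ≈ 16 + ((88.5 − 83) / 21) × 4 = 17.0476

17.05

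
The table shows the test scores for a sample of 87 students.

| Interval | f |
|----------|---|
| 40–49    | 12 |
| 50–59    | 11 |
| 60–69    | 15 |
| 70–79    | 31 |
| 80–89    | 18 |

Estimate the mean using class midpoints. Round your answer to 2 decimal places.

68.18

Midpoints: 44.5, 54.5, 64.5, 74.5, 84.5
Σfm = 12×44.5 + 11×54.5 + 15×64.5 + 31×74.5 + 18×84.5 = 5931.5
n = Σf = 87
Mean = 5931.5 / 87 = 68.1782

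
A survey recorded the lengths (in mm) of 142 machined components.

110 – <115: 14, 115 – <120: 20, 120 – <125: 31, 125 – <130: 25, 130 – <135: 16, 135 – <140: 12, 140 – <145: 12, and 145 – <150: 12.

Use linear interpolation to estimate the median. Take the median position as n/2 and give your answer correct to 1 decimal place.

126.2

Cumulative frequencies: 14, 34, 65, 90, 106, 118, 130, 142
n = 142; position = n/2 = 71.
This falls in the class 125 – <130: L = 125, F = 65, f = 25, h = 5.
Median ≈ 125 + ((71 − 65) / 25) × 5 = 126.2000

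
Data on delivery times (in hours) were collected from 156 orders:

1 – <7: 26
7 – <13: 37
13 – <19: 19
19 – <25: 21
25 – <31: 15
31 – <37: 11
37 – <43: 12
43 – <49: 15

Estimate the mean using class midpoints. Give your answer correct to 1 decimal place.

20.5

Midpoints: 4, 10, 16, 22, 28, 34, 40, 46
Σfm = 26×4 + 37×10 + 19×16 + 21×22 + 15×28 + 11×34 + 12×40 + 15×46 = 3204
n = Σf = 156
Mean = 3204 / 156 = 20.5385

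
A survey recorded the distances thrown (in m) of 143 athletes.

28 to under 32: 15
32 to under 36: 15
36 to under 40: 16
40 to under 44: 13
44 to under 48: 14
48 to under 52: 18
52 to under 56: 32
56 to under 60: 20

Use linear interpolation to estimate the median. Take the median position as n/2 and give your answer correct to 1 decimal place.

Cumulative frequencies: 15, 30, 46, 59, 73, 91, 123, 143
n = 143; position = n/2 = 71.5.
This falls in the class 44 to under 48: L = 44, F = 59, f = 14, h = 4.
Median ≈ 44 + ((71.5 − 59) / 14) × 4 = 47.5714

47.6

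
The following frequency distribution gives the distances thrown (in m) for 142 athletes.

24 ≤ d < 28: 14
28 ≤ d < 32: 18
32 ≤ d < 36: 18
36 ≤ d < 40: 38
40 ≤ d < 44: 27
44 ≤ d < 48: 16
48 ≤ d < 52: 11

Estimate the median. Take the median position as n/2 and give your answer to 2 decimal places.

Cumulative frequencies: 14, 32, 50, 88, 115, 131, 142
n = 142; position = n/2 = 71.
This falls in the class 36 ≤ d < 40: L = 36, F = 50, f = 38, h = 4.
Median ≈ 36 + ((71 − 50) / 38) × 4 = 38.2105

38.21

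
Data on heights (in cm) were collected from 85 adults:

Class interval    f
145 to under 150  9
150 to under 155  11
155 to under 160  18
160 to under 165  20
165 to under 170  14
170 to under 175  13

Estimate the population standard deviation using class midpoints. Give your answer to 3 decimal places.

7.678

Midpoints: 147.5, 152.5, 157.5, 162.5, 167.5, 172.5
n = 85, Σfm = 13677.5, mean = 160.9118
Σfm² = 2205881.25
Σf(m − x̄)² = Σfm² − (Σfm)²/n = 2205881.25 − 13677.5²/85 = 5010.5882
Population variance = 5010.5882 / 85 = 58.9481
Standard deviation = √58.9481 = 7.6778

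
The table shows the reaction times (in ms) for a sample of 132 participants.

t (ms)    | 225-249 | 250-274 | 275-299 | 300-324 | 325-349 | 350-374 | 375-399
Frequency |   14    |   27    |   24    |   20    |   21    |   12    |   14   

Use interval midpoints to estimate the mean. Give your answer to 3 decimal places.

Midpoints: 237, 262, 287, 312, 337, 362, 387
Σfm = 14×237 + 27×262 + 24×287 + 20×312 + 21×337 + 12×362 + 14×387 = 40359
n = Σf = 132
Mean = 40359 / 132 = 305.7500

305.750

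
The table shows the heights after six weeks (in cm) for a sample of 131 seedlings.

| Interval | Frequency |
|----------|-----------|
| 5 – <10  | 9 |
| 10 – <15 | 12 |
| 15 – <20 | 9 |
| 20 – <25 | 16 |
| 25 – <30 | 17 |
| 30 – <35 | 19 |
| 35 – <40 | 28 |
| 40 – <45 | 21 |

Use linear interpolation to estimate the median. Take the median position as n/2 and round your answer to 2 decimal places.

30.66

Cumulative frequencies: 9, 21, 30, 46, 63, 82, 110, 131
n = 131; position = n/2 = 65.5.
This falls in the class 30 – <35: L = 30, F = 63, f = 19, h = 5.
Median ≈ 30 + ((65.5 − 63) / 19) × 5 = 30.6579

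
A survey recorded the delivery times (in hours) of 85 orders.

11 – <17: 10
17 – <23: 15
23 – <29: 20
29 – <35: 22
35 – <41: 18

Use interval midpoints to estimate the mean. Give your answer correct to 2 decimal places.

27.62

Midpoints: 14, 20, 26, 32, 38
Σfm = 10×14 + 15×20 + 20×26 + 22×32 + 18×38 = 2348
n = Σf = 85
Mean = 2348 / 85 = 27.6235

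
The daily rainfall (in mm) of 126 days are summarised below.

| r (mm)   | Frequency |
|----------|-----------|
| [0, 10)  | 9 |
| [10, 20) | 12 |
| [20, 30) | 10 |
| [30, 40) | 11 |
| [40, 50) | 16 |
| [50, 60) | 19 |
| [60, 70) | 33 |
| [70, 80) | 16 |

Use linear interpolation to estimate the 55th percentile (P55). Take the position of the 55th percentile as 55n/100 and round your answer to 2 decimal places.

Cumulative frequencies: 9, 21, 31, 42, 58, 77, 110, 126
n = 126; position = 55n/100 = 69.3.
This falls in the class [50, 60): L = 50, F = 58, f = 19, h = 10.
55th percentile ≈ 50 + ((69.3 − 58) / 19) × 10 = 55.9474

55.95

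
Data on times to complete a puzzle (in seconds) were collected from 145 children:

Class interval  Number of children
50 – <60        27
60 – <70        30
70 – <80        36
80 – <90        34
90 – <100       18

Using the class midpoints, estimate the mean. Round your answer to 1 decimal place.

74.0

Midpoints: 55, 65, 75, 85, 95
Σfm = 27×55 + 30×65 + 36×75 + 34×85 + 18×95 = 10735
n = Σf = 145
Mean = 10735 / 145 = 74.0345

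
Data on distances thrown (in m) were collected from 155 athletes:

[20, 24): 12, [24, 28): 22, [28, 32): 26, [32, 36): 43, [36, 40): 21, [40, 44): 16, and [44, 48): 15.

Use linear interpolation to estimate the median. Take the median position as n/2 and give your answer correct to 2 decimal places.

33.63

Cumulative frequencies: 12, 34, 60, 103, 124, 140, 155
n = 155; position = n/2 = 77.5.
This falls in the class [32, 36): L = 32, F = 60, f = 43, h = 4.
Median ≈ 32 + ((77.5 − 60) / 43) × 4 = 33.6279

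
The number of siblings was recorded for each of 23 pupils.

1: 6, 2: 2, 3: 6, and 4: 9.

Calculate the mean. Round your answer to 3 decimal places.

Values: 1, 2, 3, 4
Σfx = 6×1 + 2×2 + 6×3 + 9×4 = 64
n = Σf = 23
Mean = 64 / 23 = 2.7826

2.783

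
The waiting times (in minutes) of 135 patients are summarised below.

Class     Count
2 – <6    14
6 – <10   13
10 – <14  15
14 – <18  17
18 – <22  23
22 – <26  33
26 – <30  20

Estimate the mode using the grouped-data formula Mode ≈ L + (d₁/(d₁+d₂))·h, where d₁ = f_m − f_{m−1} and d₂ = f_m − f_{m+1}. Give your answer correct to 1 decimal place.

23.7

Modal class: 22 – <26 (highest frequency 33).
d₁ = 33 − 23 = 10, d₂ = 33 − 20 = 13
Mode ≈ 22 + (10/(10+13)) × 4 = 22 + 1.7391 = 23.7391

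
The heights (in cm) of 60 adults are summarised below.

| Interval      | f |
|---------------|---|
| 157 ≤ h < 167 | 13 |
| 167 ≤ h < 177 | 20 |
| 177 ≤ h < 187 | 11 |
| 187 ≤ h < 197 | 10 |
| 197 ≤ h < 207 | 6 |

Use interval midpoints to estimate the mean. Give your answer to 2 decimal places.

178.00

Midpoints: 162, 172, 182, 192, 202
Σfm = 13×162 + 20×172 + 11×182 + 10×192 + 6×202 = 10680
n = Σf = 60
Mean = 10680 / 60 = 178.0000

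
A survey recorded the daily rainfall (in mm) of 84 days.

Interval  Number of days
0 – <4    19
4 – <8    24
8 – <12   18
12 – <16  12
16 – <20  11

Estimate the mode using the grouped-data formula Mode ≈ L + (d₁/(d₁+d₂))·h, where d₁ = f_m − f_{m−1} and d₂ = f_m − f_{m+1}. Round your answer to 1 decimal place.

Modal class: 4 – <8 (highest frequency 24).
d₁ = 24 − 19 = 5, d₂ = 24 − 18 = 6
Mode ≈ 4 + (5/(5+6)) × 4 = 4 + 1.8182 = 5.8182

5.8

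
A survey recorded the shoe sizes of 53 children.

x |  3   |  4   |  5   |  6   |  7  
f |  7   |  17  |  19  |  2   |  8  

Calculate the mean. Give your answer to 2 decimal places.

4.75

Values: 3, 4, 5, 6, 7
Σfx = 7×3 + 17×4 + 19×5 + 2×6 + 8×7 = 252
n = Σf = 53
Mean = 252 / 53 = 4.7547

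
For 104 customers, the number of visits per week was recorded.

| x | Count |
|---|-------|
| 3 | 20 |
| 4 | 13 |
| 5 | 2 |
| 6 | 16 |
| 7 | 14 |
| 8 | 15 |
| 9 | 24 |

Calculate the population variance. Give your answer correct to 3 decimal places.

Values: 3, 4, 5, 6, 7, 8, 9
n = 104, Σfx = 652, mean = 6.2692
Σfx² = 4604
Σf(x − x̄)² = Σfx² − (Σfx)²/n = 4604 − 652²/104 = 516.4615
Population variance = 516.4615 / 104 = 4.9660

4.966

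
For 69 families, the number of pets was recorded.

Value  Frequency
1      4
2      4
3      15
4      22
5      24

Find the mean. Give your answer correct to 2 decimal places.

3.84

Values: 1, 2, 3, 4, 5
Σfx = 4×1 + 4×2 + 15×3 + 22×4 + 24×5 = 265
n = Σf = 69
Mean = 265 / 69 = 3.8406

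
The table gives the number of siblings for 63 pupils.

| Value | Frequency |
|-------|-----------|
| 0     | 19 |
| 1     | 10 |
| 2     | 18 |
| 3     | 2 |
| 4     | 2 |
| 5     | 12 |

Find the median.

Cumulative frequencies: 19, 29, 47, 49, 51, 63
n = 63, so the median is the value in position (n+1)/2 = 32.
Position 32 falls at value 2.

2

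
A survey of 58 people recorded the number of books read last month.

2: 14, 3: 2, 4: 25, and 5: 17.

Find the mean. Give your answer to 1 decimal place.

Values: 2, 3, 4, 5
Σfx = 14×2 + 2×3 + 25×4 + 17×5 = 219
n = Σf = 58
Mean = 219 / 58 = 3.7759

3.8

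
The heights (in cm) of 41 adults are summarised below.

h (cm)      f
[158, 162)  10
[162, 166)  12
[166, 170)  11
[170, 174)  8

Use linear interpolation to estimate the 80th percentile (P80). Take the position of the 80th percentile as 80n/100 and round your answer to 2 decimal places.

Cumulative frequencies: 10, 22, 33, 41
n = 41; position = 80n/100 = 32.8.
This falls in the class [166, 170): L = 166, F = 22, f = 11, h = 4.
80th percentile ≈ 166 + ((32.8 − 22) / 11) × 4 = 169.9273

169.93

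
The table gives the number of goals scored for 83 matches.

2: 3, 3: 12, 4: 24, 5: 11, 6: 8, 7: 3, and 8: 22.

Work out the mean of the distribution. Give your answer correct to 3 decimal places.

Values: 2, 3, 4, 5, 6, 7, 8
Σfx = 3×2 + 12×3 + 24×4 + 11×5 + 8×6 + 3×7 + 22×8 = 438
n = Σf = 83
Mean = 438 / 83 = 5.2771

5.277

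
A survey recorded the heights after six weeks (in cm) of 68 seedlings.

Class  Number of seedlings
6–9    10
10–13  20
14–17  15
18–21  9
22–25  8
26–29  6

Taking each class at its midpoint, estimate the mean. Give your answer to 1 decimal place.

15.7

Midpoints: 7.5, 11.5, 15.5, 19.5, 23.5, 27.5
Σfm = 10×7.5 + 20×11.5 + 15×15.5 + 9×19.5 + 8×23.5 + 6×27.5 = 1066
n = Σf = 68
Mean = 1066 / 68 = 15.6765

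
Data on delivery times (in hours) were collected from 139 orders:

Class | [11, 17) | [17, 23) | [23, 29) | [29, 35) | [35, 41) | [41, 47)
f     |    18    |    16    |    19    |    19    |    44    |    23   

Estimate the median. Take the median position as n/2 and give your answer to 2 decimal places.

34.21

Cumulative frequencies: 18, 34, 53, 72, 116, 139
n = 139; position = n/2 = 69.5.
This falls in the class [29, 35): L = 29, F = 53, f = 19, h = 6.
Median ≈ 29 + ((69.5 − 53) / 19) × 6 = 34.2105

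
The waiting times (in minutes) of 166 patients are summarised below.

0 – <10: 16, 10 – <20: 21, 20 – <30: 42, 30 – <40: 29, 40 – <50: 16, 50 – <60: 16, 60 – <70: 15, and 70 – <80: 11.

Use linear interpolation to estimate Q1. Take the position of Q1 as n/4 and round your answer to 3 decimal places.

Cumulative frequencies: 16, 37, 79, 108, 124, 140, 155, 166
n = 166; position = n/4 = 41.5.
This falls in the class 20 – <30: L = 20, F = 37, f = 42, h = 10.
Lower quartile ≈ 20 + ((41.5 − 37) / 42) × 10 = 21.0714

21.071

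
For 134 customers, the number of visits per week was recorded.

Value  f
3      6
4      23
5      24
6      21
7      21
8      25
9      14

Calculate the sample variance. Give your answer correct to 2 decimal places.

3.10

Values: 3, 4, 5, 6, 7, 8, 9
n = 134, Σfx = 829, mean = 6.1866
Σfx² = 5541
Σf(x − x̄)² = Σfx² − (Σfx)²/n = 5541 − 829²/134 = 412.3358
Sample variance = 412.3358 / 133 = 3.1003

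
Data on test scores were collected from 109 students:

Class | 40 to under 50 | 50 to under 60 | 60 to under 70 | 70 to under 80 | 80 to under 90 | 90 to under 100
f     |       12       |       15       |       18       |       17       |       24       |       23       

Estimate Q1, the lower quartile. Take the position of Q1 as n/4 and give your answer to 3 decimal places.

60.139

Cumulative frequencies: 12, 27, 45, 62, 86, 109
n = 109; position = n/4 = 27.25.
This falls in the class 60 to under 70: L = 60, F = 27, f = 18, h = 10.
Lower quartile ≈ 60 + ((27.25 − 27) / 18) × 10 = 60.1389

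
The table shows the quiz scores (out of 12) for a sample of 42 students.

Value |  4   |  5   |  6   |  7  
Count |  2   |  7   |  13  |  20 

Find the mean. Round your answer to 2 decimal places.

6.21

Values: 4, 5, 6, 7
Σfx = 2×4 + 7×5 + 13×6 + 20×7 = 261
n = Σf = 42
Mean = 261 / 42 = 6.2143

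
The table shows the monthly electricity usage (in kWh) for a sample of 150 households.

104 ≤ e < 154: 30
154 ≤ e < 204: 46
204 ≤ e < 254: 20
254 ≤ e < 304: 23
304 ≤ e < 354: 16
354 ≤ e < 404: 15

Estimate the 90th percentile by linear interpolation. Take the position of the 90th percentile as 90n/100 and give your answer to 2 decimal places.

Cumulative frequencies: 30, 76, 96, 119, 135, 150
n = 150; position = 90n/100 = 135.
This falls in the class 304 ≤ e < 354: L = 304, F = 119, f = 16, h = 50.
90th percentile ≈ 304 + ((135 − 119) / 16) × 50 = 354.0000

354.00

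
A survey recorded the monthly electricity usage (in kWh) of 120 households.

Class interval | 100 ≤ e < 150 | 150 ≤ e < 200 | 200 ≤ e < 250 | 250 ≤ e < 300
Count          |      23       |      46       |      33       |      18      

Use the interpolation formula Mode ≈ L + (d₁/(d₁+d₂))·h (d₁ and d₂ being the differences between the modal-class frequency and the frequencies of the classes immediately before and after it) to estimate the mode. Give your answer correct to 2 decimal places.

Modal class: 150 ≤ e < 200 (highest frequency 46).
d₁ = 46 − 23 = 23, d₂ = 46 − 33 = 13
Mode ≈ 150 + (23/(23+13)) × 50 = 150 + 31.9444 = 181.9444

181.94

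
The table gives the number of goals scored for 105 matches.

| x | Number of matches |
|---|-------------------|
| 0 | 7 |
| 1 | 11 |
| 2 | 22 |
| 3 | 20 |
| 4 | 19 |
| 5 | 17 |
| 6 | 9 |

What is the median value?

Cumulative frequencies: 7, 18, 40, 60, 79, 96, 105
n = 105, so the median is the value in position (n+1)/2 = 53.
Position 53 falls at value 3.

3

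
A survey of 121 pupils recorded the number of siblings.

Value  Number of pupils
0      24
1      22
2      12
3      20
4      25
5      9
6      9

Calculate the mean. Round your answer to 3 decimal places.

2.521

Values: 0, 1, 2, 3, 4, 5, 6
Σfx = 24×0 + 22×1 + 12×2 + 20×3 + 25×4 + 9×5 + 9×6 = 305
n = Σf = 121
Mean = 305 / 121 = 2.5207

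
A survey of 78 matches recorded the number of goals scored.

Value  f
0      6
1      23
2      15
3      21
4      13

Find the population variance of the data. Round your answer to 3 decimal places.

Values: 0, 1, 2, 3, 4
n = 78, Σfx = 168, mean = 2.1538
Σfx² = 480
Σf(x − x̄)² = Σfx² − (Σfx)²/n = 480 − 168²/78 = 118.1538
Population variance = 118.1538 / 78 = 1.5148

1.515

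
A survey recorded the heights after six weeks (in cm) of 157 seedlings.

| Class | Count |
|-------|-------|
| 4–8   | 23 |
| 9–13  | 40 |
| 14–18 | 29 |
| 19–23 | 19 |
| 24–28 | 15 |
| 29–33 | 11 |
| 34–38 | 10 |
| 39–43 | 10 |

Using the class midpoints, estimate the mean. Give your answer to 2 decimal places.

18.74

Midpoints: 6, 11, 16, 21, 26, 31, 36, 41
Σfm = 23×6 + 40×11 + 29×16 + 19×21 + 15×26 + 11×31 + 10×36 + 10×41 = 2942
n = Σf = 157
Mean = 2942 / 157 = 18.7389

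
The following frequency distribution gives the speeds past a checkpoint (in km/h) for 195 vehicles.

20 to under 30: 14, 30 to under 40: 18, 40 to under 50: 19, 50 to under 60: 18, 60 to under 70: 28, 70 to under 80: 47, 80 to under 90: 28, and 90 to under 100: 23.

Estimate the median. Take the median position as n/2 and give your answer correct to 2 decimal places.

Cumulative frequencies: 14, 32, 51, 69, 97, 144, 172, 195
n = 195; position = n/2 = 97.5.
This falls in the class 70 to under 80: L = 70, F = 97, f = 47, h = 10.
Median ≈ 70 + ((97.5 − 97) / 47) × 10 = 70.1064

70.11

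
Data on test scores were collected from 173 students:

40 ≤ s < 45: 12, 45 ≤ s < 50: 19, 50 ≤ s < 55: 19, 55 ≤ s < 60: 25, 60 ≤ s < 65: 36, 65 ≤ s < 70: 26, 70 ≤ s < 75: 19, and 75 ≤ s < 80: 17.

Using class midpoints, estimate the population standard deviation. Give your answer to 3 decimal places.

10.077

Midpoints: 42.5, 47.5, 52.5, 57.5, 62.5, 67.5, 72.5, 77.5
n = 173, Σfm = 10547.5, mean = 60.9682
Σfm² = 660631.25
Σf(m − x̄)² = Σfm² − (Σfm)²/n = 660631.25 − 10547.5²/173 = 17569.0751
Population variance = 17569.0751 / 173 = 101.5553
Standard deviation = √101.5553 = 10.0775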